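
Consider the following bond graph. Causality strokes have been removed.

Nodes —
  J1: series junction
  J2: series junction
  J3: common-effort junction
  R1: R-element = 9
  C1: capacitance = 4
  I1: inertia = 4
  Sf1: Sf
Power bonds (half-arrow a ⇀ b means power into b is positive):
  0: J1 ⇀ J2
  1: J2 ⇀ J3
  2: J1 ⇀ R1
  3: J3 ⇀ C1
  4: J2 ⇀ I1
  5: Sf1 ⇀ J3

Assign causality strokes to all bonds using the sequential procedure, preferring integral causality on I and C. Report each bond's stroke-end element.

b0 stroke→J2
b1 stroke→J2
b2 stroke→J1
b3 stroke→J3
b4 stroke→I1
b5 stroke→Sf1

b5 |Sf1  (Sf1 fixes flow; stroke at Sf1)
b3 |J3  (C1 integral (e out))
b1 |J2  (J3 effort already set via bond 3)
b4 |I1  (I1: I, integral causality)
b0 |J2  (1-jn J2 has f-setter on 4)
b2 |J1  (1-jn J1 has f-setter on 0)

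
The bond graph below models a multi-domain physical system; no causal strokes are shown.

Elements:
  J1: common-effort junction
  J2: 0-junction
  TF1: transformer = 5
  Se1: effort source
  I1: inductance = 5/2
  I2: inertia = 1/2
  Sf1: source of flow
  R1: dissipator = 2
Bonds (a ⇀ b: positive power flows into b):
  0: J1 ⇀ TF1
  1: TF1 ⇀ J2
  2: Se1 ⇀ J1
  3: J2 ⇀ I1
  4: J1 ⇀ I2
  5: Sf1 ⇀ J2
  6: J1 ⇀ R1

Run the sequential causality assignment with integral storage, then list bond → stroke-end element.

b2 →J1  (Se1 fixes effort; stroke away)
b5 →Sf1  (Sf1 fixes flow; stroke at Sf1)
b0 →TF1  (common-e at J1 fixed by 2)
b4 →I2  (common-e at J1 fixed by 2)
b6 →R1  (J1 effort already set via bond 2)
b1 →J2  (TF1: transformer flips bond 0)
b3 →I1  (common-e at J2 fixed by 1)

β0 stroke→TF1
β1 stroke→J2
β2 stroke→J1
β3 stroke→I1
β4 stroke→I2
β5 stroke→Sf1
β6 stroke→R1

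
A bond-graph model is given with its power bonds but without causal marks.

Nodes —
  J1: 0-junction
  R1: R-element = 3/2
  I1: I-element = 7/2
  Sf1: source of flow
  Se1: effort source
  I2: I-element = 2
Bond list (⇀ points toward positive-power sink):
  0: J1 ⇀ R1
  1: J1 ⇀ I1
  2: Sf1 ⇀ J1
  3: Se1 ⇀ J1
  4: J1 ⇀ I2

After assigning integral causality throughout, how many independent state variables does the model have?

β2 →Sf1  (Sf1: flow source, stroke at near end)
β3 →J1  (Se1: effort source, stroke at far end)
β0 →R1  (J1 effort already set via bond 3)
β1 →I1  (J1: bond 3 brought effort, rest push out)
β4 →I2  (common-e at J1 fixed by 3)

2  (I1, I2 all integral)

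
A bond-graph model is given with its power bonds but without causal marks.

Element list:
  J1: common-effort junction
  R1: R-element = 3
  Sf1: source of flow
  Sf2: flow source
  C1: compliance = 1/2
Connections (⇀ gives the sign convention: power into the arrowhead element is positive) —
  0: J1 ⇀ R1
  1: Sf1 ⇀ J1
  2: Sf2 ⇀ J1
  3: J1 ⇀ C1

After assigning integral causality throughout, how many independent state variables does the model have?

#1 →Sf1  (Sf1: flow source, stroke at near end)
#2 →Sf2  (Sf2 fixes flow; stroke at Sf2)
#3 →J1  (C1: C, integral causality)
#0 →R1  (common-e at J1 fixed by 3)

1  (C1 all integral)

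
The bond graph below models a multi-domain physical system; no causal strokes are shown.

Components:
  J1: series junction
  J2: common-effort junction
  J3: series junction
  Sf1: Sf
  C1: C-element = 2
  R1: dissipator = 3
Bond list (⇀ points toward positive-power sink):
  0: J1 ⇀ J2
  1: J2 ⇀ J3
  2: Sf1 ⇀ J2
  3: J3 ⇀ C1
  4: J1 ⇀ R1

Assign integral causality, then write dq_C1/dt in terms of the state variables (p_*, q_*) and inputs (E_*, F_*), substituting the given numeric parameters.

β2 |Sf1  (Sf1 (Sf) sets flow on bond)
β3 |J3  (C1: C, integral causality)
β1 |J2  (only one flow-in slot at J3)
β0 |J1  (J2: bond 1 brought effort, rest push out)
β4 |R1  (only one flow-in slot at J1)

dq_C1/dt = F_Sf1 - q_C1/6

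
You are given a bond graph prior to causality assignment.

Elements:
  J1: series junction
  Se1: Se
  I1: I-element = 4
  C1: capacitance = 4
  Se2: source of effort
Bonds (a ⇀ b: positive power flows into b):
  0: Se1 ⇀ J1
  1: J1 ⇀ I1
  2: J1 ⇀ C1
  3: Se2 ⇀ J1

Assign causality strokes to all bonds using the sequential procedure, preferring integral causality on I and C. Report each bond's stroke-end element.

β0 →J1
β1 →I1
β2 →J1
β3 →J1

β0 |J1  (Se1: effort source, stroke at far end)
β3 |J1  (Se2 fixes effort; stroke away)
β1 |I1  (I1: I, integral causality)
β2 |J1  (J1 flow already set via bond 1)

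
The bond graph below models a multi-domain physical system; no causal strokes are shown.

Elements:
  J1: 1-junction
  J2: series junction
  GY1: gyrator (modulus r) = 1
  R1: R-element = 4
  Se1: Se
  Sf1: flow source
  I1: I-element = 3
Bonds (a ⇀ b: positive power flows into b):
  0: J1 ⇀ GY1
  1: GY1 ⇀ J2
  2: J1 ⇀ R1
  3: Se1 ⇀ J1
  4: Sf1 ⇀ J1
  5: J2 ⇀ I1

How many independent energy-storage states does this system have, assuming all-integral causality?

#3 stroke at J1  (Se1 fixes effort; stroke away)
#4 stroke at Sf1  (Sf1: flow source, stroke at near end)
#0 stroke at J1  (J1: bond 4 brought flow, rest push out)
#2 stroke at J1  (J1: bond 4 brought flow, rest push out)
#1 stroke at J2  (GY1: gyrator matches bond 0)
#5 stroke at I1  (closing 1-jn rule on J2)

1  (I1 all integral)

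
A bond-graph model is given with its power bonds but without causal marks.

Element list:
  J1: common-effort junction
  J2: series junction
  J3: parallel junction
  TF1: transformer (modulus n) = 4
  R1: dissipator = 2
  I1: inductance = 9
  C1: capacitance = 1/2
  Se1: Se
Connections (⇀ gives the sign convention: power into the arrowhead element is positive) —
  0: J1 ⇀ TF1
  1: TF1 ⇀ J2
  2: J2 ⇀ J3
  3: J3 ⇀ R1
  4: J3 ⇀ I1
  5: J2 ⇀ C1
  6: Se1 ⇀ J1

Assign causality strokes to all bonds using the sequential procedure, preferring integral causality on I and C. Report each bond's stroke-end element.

#6 |J1  (source Se1 imposes e)
#0 |TF1  (J1 effort already set via bond 6)
#1 |J2  (TF TF1: opposite of bond 0)
#4 |I1  (prefer integral on I1)
#5 |J2  (C1 outputs effort q/C1)
#2 |J3  (J2: last free bond brings flow in)
#3 |R1  (J3 effort already set via bond 2)

bond 0 stroke→TF1
bond 1 stroke→J2
bond 2 stroke→J3
bond 3 stroke→R1
bond 4 stroke→I1
bond 5 stroke→J2
bond 6 stroke→J1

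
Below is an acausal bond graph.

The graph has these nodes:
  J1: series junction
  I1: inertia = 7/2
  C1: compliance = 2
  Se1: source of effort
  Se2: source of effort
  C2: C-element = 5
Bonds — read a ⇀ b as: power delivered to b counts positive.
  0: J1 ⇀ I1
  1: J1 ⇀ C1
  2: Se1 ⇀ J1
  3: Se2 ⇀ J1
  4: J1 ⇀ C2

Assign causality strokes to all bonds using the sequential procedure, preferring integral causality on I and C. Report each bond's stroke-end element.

b0 →I1
b1 →J1
b2 →J1
b3 →J1
b4 →J1

b2 |J1  (Se1 fixes effort; stroke away)
b3 |J1  (Se2: effort source, stroke at far end)
b0 |I1  (I1 integral (f out))
b1 |J1  (1-jn J1 has f-setter on 0)
b4 |J1  (common-f at J1 fixed by 0)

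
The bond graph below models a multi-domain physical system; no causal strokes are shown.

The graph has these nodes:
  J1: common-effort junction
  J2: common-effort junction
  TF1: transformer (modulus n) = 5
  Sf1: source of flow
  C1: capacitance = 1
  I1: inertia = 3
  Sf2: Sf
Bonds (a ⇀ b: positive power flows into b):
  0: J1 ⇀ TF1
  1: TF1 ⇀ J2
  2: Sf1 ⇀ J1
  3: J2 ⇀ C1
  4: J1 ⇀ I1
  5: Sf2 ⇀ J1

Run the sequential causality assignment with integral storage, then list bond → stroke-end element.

β2 |Sf1  (Sf1 fixes flow; stroke at Sf1)
β5 |Sf2  (Sf2 fixes flow; stroke at Sf2)
β3 |J2  (C1: C, integral causality)
β1 |TF1  (common-e at J2 fixed by 3)
β0 |J1  (TF TF1: opposite of bond 1)
β4 |I1  (0-jn J1 has e-setter on 0)

β0 →J1
β1 →TF1
β2 →Sf1
β3 →J2
β4 →I1
β5 →Sf2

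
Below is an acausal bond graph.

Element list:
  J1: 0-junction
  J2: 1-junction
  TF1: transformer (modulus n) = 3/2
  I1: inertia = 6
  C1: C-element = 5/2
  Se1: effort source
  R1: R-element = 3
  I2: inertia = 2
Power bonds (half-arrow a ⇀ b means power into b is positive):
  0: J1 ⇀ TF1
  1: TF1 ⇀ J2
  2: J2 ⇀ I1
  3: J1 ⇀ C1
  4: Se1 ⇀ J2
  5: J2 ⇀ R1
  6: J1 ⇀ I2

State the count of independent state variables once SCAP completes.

#4 →J2  (Se1: effort source, stroke at far end)
#2 →I1  (I1 outputs flow p/I1)
#1 →J2  (J2 flow already set via bond 2)
#5 →J2  (common-f at J2 fixed by 2)
#0 →TF1  (through TF1, causality passes straight; one stroke at TF1)
#3 →J1  (prefer integral on C1)
#6 →I2  (J1: bond 3 brought effort, rest push out)

3  (C1, I1, I2 all integral)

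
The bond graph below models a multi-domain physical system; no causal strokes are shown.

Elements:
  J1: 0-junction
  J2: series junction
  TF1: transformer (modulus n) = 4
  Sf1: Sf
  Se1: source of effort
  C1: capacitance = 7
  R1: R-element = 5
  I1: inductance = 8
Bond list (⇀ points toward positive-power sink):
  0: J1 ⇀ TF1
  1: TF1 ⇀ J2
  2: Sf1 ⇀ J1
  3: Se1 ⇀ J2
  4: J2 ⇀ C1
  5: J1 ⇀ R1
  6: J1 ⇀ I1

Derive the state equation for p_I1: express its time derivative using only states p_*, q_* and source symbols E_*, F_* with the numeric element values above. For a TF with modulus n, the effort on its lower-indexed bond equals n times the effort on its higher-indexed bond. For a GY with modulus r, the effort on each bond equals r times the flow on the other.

b2 →Sf1  (Sf1 fixes flow; stroke at Sf1)
b3 →J2  (source Se1 imposes e)
b4 →J2  (C1: C, integral causality)
b1 →TF1  (J2: last free bond brings flow in)
b0 →J1  (TF1: transformer flips bond 1)
b5 →R1  (J1 effort already set via bond 0)
b6 →I1  (J1: bond 0 brought effort, rest push out)

dp_I1/dt = -4*E_Se1 + 4*q_C1/7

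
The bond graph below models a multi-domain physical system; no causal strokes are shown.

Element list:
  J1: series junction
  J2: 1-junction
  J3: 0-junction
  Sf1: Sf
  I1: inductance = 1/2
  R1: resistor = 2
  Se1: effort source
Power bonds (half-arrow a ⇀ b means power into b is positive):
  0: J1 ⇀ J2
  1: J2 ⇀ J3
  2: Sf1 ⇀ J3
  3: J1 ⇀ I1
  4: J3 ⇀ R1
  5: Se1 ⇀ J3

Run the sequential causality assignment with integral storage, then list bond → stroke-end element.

#2 |Sf1  (Sf1 fixes flow; stroke at Sf1)
#5 |J3  (Se1: effort source, stroke at far end)
#1 |J2  (common-e at J3 fixed by 5)
#4 |R1  (common-e at J3 fixed by 5)
#0 |J1  (J2 needs exactly one f-in)
#3 |I1  (closing 1-jn rule on J1)

β0 |J1
β1 |J2
β2 |Sf1
β3 |I1
β4 |R1
β5 |J3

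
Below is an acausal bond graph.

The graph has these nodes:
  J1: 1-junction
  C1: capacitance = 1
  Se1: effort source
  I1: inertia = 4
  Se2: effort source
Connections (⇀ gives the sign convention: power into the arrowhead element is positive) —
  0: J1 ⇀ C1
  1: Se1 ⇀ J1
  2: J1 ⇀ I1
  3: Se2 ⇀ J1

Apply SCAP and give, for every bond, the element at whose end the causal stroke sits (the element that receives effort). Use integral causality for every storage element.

#1 stroke→J1  (Se1 fixes effort; stroke away)
#3 stroke→J1  (Se2: effort source, stroke at far end)
#0 stroke→J1  (prefer integral on C1)
#2 stroke→I1  (J1 needs exactly one f-in)

bond 0 stroke→J1
bond 1 stroke→J1
bond 2 stroke→I1
bond 3 stroke→J1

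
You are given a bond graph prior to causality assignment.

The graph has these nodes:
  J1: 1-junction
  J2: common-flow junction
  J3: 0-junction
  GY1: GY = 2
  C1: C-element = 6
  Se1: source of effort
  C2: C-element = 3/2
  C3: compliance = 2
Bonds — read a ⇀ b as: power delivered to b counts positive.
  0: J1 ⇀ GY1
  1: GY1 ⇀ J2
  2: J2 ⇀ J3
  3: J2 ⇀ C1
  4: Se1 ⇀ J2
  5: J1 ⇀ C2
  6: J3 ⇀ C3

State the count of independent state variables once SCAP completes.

#4 stroke→J2  (Se1: effort source, stroke at far end)
#3 stroke→J2  (C1 integral (e out))
#5 stroke→J1  (C2: C, integral causality)
#0 stroke→GY1  (J1 needs exactly one f-in)
#1 stroke→GY1  (through GY1, causality inverts; strokes same side of GY1)
#2 stroke→J2  (J2 flow already set via bond 1)
#6 stroke→J3  (only one effort-in slot at J3)

3  (C1, C2, C3 all integral)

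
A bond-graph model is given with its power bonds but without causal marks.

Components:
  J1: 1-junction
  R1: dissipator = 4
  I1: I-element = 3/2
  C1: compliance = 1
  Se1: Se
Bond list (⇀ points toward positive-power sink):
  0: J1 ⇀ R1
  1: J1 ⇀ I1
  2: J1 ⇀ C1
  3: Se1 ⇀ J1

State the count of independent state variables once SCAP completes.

β3 stroke at J1  (Se1 (Se) sets effort on bond)
β1 stroke at I1  (I1: I, integral causality)
β0 stroke at J1  (J1: bond 1 brought flow, rest push out)
β2 stroke at J1  (J1: bond 1 brought flow, rest push out)

2  (C1, I1 all integral)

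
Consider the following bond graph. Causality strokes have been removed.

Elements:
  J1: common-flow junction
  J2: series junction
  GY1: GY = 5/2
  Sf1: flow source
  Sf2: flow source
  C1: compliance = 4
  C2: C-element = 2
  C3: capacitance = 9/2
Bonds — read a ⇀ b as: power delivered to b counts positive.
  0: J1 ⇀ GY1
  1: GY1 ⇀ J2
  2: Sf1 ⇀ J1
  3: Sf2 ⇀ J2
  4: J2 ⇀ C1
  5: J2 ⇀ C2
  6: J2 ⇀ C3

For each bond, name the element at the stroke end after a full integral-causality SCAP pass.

b2 →Sf1  (Sf1: flow source, stroke at near end)
b3 →Sf2  (Sf2 fixes flow; stroke at Sf2)
b0 →J1  (J1: bond 2 brought flow, rest push out)
b1 →J2  (1-jn J2 has f-setter on 3)
b4 →J2  (1-jn J2 has f-setter on 3)
b5 →J2  (1-jn J2 has f-setter on 3)
b6 →J2  (common-f at J2 fixed by 3)

β0 |J1
β1 |J2
β2 |Sf1
β3 |Sf2
β4 |J2
β5 |J2
β6 |J2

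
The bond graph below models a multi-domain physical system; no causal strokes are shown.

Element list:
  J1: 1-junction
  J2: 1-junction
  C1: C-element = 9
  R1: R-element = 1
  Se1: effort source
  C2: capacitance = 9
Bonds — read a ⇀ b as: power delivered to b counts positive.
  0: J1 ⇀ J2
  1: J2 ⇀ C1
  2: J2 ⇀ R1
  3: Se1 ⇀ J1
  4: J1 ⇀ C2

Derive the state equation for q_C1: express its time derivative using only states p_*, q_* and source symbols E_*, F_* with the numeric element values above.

bond 3 |J1  (Se1: effort source, stroke at far end)
bond 1 |J2  (prefer integral on C1)
bond 4 |J1  (C2 outputs effort q/C2)
bond 0 |J2  (J1: last free bond brings flow in)
bond 2 |R1  (only one flow-in slot at J2)

dq_C1/dt = E_Se1 - q_C1/9 - q_C2/9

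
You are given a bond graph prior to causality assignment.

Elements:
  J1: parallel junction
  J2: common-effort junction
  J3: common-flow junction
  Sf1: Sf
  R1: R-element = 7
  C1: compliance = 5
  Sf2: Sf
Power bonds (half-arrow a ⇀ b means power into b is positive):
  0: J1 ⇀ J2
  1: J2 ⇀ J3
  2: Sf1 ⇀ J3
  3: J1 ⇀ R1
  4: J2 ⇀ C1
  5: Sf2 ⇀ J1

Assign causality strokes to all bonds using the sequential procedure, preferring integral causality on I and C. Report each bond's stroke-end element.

β2 stroke at Sf1  (Sf1: flow source, stroke at near end)
β5 stroke at Sf2  (Sf2 (Sf) sets flow on bond)
β1 stroke at J3  (J3: bond 2 brought flow, rest push out)
β4 stroke at J2  (C1 outputs effort q/C1)
β0 stroke at J1  (J2: bond 4 brought effort, rest push out)
β3 stroke at R1  (J1 effort already set via bond 0)

bond 0 |J1
bond 1 |J3
bond 2 |Sf1
bond 3 |R1
bond 4 |J2
bond 5 |Sf2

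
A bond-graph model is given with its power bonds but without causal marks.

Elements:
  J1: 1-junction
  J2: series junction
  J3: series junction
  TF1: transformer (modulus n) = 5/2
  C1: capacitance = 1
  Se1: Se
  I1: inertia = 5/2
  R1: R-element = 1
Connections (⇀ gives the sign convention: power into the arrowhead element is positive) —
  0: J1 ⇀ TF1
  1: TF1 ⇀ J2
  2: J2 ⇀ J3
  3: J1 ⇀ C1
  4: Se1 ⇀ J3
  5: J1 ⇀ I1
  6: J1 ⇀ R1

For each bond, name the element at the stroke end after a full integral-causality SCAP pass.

#4 →J3  (source Se1 imposes e)
#2 →J2  (only one flow-in slot at J3)
#1 →TF1  (closing 1-jn rule on J2)
#0 →J1  (TF TF1: opposite of bond 1)
#3 →J1  (C1: C, integral causality)
#5 →I1  (I1 outputs flow p/I1)
#6 →J1  (J1 flow already set via bond 5)

b0 |J1
b1 |TF1
b2 |J2
b3 |J1
b4 |J3
b5 |I1
b6 |J1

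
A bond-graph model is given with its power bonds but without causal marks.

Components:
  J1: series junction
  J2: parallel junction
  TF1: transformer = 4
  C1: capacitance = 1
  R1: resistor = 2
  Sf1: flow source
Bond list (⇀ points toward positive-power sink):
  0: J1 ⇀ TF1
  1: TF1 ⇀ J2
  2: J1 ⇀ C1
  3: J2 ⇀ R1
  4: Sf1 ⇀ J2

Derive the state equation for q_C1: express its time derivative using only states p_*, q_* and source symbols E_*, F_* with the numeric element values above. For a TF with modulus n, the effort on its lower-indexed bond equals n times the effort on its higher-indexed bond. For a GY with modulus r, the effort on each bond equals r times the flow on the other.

bond 4 stroke at Sf1  (Sf1 (Sf) sets flow on bond)
bond 2 stroke at J1  (C1 outputs effort q/C1)
bond 0 stroke at TF1  (J1: last free bond brings flow in)
bond 1 stroke at J2  (TF1 one-in-one-out from 0)
bond 3 stroke at R1  (0-jn J2 has e-setter on 1)

dq_C1/dt = -F_Sf1/4 - q_C1/32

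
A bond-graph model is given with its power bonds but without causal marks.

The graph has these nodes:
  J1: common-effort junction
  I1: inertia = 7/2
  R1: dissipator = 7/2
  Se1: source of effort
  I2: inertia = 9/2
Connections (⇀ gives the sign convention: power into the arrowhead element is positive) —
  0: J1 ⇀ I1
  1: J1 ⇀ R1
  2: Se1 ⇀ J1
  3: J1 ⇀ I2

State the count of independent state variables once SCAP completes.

bond 2 |J1  (source Se1 imposes e)
bond 0 |I1  (J1: bond 2 brought effort, rest push out)
bond 1 |R1  (0-jn J1 has e-setter on 2)
bond 3 |I2  (common-e at J1 fixed by 2)

2  (I1, I2 all integral)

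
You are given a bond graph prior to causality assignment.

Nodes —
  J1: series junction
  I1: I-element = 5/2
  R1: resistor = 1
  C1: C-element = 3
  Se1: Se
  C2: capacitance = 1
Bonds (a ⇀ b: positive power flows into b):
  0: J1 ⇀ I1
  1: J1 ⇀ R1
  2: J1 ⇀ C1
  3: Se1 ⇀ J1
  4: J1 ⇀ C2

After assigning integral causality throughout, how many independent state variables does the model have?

3  (C1, C2, I1 all integral)

β3 stroke at J1  (Se1 fixes effort; stroke away)
β0 stroke at I1  (I1: I, integral causality)
β1 stroke at J1  (J1: bond 0 brought flow, rest push out)
β2 stroke at J1  (J1 flow already set via bond 0)
β4 stroke at J1  (1-jn J1 has f-setter on 0)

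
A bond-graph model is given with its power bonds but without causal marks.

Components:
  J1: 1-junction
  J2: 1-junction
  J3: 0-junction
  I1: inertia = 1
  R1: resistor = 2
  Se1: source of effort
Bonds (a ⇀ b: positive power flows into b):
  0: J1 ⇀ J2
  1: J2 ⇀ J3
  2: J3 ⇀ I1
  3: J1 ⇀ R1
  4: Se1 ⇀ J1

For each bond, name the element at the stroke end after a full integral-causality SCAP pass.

b0 |J2
b1 |J3
b2 |I1
b3 |J1
b4 |J1

#4 →J1  (Se1: effort source, stroke at far end)
#2 →I1  (I1: I, integral causality)
#1 →J3  (J3 needs exactly one e-in)
#0 →J2  (J2 flow already set via bond 1)
#3 →J1  (common-f at J1 fixed by 0)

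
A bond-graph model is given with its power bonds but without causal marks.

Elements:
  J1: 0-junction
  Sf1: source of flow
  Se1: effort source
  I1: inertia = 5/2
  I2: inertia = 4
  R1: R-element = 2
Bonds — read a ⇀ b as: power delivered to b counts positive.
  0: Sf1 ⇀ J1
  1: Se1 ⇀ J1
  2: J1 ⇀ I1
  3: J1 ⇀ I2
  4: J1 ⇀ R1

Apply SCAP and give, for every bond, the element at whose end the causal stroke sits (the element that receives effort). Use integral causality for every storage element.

#0 |Sf1
#1 |J1
#2 |I1
#3 |I2
#4 |R1

β0 stroke→Sf1  (Sf1: flow source, stroke at near end)
β1 stroke→J1  (Se1 (Se) sets effort on bond)
β2 stroke→I1  (J1: bond 1 brought effort, rest push out)
β3 stroke→I2  (common-e at J1 fixed by 1)
β4 stroke→R1  (0-jn J1 has e-setter on 1)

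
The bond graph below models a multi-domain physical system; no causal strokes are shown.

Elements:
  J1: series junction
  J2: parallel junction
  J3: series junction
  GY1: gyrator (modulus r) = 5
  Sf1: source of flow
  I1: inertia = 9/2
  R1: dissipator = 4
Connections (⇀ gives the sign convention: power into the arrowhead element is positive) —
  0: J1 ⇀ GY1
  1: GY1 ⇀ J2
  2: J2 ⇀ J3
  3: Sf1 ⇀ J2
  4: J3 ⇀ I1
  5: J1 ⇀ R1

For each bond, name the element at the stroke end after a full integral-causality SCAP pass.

bond 3 →Sf1  (source Sf1 imposes f)
bond 4 →I1  (I1 integral (f out))
bond 2 →J3  (1-jn J3 has f-setter on 4)
bond 1 →J2  (J2: last free bond brings effort in)
bond 0 →J1  (through GY1, causality inverts; strokes same side of GY1)
bond 5 →R1  (J1 needs exactly one f-in)

bond 0 stroke at J1
bond 1 stroke at J2
bond 2 stroke at J3
bond 3 stroke at Sf1
bond 4 stroke at I1
bond 5 stroke at R1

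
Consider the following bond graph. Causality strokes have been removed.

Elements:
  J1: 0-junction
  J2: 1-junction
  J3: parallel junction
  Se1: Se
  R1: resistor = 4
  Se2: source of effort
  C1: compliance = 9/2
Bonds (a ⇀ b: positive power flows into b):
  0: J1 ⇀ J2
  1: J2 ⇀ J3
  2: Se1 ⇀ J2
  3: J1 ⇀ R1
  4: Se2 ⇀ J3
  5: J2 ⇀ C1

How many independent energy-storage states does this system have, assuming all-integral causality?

1  (C1 all integral)

bond 2 stroke→J2  (Se1 (Se) sets effort on bond)
bond 4 stroke→J3  (Se2 fixes effort; stroke away)
bond 1 stroke→J2  (J3: bond 4 brought effort, rest push out)
bond 5 stroke→J2  (prefer integral on C1)
bond 0 stroke→J1  (J2 needs exactly one f-in)
bond 3 stroke→R1  (0-jn J1 has e-setter on 0)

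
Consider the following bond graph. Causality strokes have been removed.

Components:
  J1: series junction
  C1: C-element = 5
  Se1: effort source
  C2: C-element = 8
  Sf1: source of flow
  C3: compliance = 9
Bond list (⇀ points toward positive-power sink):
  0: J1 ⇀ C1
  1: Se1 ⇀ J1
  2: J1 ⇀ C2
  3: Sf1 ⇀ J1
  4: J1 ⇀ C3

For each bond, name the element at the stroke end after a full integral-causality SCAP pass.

b1 stroke→J1  (Se1 (Se) sets effort on bond)
b3 stroke→Sf1  (Sf1 fixes flow; stroke at Sf1)
b0 stroke→J1  (1-jn J1 has f-setter on 3)
b2 stroke→J1  (common-f at J1 fixed by 3)
b4 stroke→J1  (1-jn J1 has f-setter on 3)

b0 |J1
b1 |J1
b2 |J1
b3 |Sf1
b4 |J1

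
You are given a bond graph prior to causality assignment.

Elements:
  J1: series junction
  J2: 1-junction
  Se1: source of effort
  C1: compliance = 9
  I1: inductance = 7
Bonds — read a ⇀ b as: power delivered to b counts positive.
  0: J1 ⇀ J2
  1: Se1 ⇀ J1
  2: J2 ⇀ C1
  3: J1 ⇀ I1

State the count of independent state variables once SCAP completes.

2  (C1, I1 all integral)

#1 stroke at J1  (Se1 (Se) sets effort on bond)
#2 stroke at J2  (C1: C, integral causality)
#0 stroke at J1  (J2: last free bond brings flow in)
#3 stroke at I1  (J1 needs exactly one f-in)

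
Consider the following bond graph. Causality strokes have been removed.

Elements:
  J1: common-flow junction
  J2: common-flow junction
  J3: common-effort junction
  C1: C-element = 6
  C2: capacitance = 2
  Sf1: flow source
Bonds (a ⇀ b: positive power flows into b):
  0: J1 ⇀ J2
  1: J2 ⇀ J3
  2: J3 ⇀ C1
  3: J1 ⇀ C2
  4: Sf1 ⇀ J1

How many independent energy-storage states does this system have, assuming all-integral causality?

2  (C1, C2 all integral)

#4 →Sf1  (Sf1 (Sf) sets flow on bond)
#0 →J1  (J1: bond 4 brought flow, rest push out)
#3 →J1  (J1: bond 4 brought flow, rest push out)
#1 →J2  (1-jn J2 has f-setter on 0)
#2 →J3  (closing 0-jn rule on J3)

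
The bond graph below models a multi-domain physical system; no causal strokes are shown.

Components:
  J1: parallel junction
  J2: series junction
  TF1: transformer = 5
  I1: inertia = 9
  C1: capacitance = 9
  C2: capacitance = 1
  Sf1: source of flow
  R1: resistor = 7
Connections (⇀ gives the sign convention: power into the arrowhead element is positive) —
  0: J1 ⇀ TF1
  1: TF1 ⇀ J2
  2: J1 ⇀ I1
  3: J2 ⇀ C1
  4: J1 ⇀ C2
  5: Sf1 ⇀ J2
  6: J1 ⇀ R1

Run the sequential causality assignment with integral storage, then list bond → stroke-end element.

#5 stroke at Sf1  (Sf1: flow source, stroke at near end)
#1 stroke at J2  (common-f at J2 fixed by 5)
#3 stroke at J2  (J2: bond 5 brought flow, rest push out)
#0 stroke at TF1  (TF1: transformer flips bond 1)
#2 stroke at I1  (I1 integral (f out))
#4 stroke at J1  (C2 integral (e out))
#6 stroke at R1  (common-e at J1 fixed by 4)

b0 stroke at TF1
b1 stroke at J2
b2 stroke at I1
b3 stroke at J2
b4 stroke at J1
b5 stroke at Sf1
b6 stroke at R1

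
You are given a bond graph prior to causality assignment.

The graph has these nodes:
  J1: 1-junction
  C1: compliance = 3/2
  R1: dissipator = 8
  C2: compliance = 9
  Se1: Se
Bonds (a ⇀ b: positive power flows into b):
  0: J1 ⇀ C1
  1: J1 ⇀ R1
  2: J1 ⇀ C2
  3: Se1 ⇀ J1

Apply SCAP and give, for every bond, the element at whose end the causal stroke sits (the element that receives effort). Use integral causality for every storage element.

bond 0 →J1
bond 1 →R1
bond 2 →J1
bond 3 →J1

β3 |J1  (source Se1 imposes e)
β0 |J1  (C1 integral (e out))
β2 |J1  (C2 integral (e out))
β1 |R1  (only one flow-in slot at J1)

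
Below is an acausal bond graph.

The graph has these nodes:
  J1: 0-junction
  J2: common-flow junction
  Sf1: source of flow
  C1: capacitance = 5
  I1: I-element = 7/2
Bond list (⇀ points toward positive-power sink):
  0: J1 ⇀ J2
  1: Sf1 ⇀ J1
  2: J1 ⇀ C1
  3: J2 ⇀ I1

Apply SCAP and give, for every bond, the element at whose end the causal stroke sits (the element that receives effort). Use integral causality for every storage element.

#1 stroke at Sf1  (Sf1: flow source, stroke at near end)
#2 stroke at J1  (C1 integral (e out))
#0 stroke at J2  (J1 effort already set via bond 2)
#3 stroke at I1  (closing 1-jn rule on J2)

β0 |J2
β1 |Sf1
β2 |J1
β3 |I1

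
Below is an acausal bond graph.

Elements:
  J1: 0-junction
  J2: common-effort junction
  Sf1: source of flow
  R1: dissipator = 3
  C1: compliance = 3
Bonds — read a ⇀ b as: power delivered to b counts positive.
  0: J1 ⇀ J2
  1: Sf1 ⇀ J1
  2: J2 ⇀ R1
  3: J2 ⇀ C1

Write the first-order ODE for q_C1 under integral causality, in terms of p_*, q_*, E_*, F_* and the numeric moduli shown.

β1 stroke→Sf1  (Sf1: flow source, stroke at near end)
β0 stroke→J1  (only one effort-in slot at J1)
β3 stroke→J2  (C1: C, integral causality)
β2 stroke→R1  (J2 effort already set via bond 3)

dq_C1/dt = F_Sf1 - q_C1/9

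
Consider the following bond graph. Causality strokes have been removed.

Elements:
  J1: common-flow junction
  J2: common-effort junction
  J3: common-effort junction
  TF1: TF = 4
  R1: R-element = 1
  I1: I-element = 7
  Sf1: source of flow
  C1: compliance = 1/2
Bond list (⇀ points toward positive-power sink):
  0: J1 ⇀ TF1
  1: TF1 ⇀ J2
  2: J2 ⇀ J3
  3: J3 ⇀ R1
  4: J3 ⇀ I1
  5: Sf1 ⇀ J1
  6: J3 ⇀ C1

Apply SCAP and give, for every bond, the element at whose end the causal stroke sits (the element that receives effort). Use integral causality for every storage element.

bond 0 stroke at J1
bond 1 stroke at TF1
bond 2 stroke at J2
bond 3 stroke at R1
bond 4 stroke at I1
bond 5 stroke at Sf1
bond 6 stroke at J3

bond 5 |Sf1  (Sf1 (Sf) sets flow on bond)
bond 0 |J1  (1-jn J1 has f-setter on 5)
bond 1 |TF1  (TF TF1: opposite of bond 0)
bond 2 |J2  (closing 0-jn rule on J2)
bond 4 |I1  (prefer integral on I1)
bond 6 |J3  (C1 outputs effort q/C1)
bond 3 |R1  (J3: bond 6 brought effort, rest push out)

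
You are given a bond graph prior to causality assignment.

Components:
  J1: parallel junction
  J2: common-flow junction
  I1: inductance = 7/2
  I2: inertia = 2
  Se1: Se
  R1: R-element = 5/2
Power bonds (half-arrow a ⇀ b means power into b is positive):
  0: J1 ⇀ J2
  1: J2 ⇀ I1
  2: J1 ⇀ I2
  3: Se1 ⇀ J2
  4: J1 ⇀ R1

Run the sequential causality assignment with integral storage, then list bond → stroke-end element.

β0 |J2
β1 |I1
β2 |I2
β3 |J2
β4 |J1

#3 stroke at J2  (Se1 (Se) sets effort on bond)
#1 stroke at I1  (I1: I, integral causality)
#0 stroke at J2  (1-jn J2 has f-setter on 1)
#2 stroke at I2  (I2 outputs flow p/I2)
#4 stroke at J1  (only one effort-in slot at J1)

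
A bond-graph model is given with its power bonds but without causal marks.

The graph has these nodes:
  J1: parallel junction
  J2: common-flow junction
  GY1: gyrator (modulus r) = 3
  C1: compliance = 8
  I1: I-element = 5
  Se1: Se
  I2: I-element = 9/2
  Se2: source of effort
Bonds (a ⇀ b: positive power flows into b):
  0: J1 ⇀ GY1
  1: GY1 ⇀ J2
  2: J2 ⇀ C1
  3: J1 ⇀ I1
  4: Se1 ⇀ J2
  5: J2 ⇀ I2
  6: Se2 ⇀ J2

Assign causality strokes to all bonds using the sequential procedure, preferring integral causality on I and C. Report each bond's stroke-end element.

bond 0 stroke at J1
bond 1 stroke at J2
bond 2 stroke at J2
bond 3 stroke at I1
bond 4 stroke at J2
bond 5 stroke at I2
bond 6 stroke at J2

b4 stroke at J2  (Se1: effort source, stroke at far end)
b6 stroke at J2  (Se2 (Se) sets effort on bond)
b2 stroke at J2  (C1 integral (e out))
b3 stroke at I1  (I1 integral (f out))
b0 stroke at J1  (J1: last free bond brings effort in)
b1 stroke at J2  (GY1: gyrator matches bond 0)
b5 stroke at I2  (closing 1-jn rule on J2)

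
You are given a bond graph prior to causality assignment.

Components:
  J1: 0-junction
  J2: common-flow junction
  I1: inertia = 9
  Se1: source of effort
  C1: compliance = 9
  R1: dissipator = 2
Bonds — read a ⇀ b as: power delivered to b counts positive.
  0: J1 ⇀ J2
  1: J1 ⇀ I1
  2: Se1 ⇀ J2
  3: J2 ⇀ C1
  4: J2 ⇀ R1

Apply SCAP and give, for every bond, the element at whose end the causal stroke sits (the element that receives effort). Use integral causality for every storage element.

b0 stroke at J1
b1 stroke at I1
b2 stroke at J2
b3 stroke at J2
b4 stroke at J2

#2 stroke at J2  (Se1 fixes effort; stroke away)
#1 stroke at I1  (I1 outputs flow p/I1)
#0 stroke at J1  (closing 0-jn rule on J1)
#3 stroke at J2  (J2: bond 0 brought flow, rest push out)
#4 stroke at J2  (J2: bond 0 brought flow, rest push out)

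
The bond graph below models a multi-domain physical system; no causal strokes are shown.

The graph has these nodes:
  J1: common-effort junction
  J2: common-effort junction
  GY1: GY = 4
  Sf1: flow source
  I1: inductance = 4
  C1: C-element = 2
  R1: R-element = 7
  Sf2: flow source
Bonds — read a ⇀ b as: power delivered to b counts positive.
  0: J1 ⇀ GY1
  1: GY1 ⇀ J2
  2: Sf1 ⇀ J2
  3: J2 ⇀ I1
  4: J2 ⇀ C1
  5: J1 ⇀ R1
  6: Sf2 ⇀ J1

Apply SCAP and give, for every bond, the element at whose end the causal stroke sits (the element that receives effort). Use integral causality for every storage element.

b0 stroke at GY1
b1 stroke at GY1
b2 stroke at Sf1
b3 stroke at I1
b4 stroke at J2
b5 stroke at J1
b6 stroke at Sf2

β2 |Sf1  (Sf1 (Sf) sets flow on bond)
β6 |Sf2  (Sf2 (Sf) sets flow on bond)
β3 |I1  (I1 integral (f out))
β4 |J2  (C1 outputs effort q/C1)
β1 |GY1  (J2 effort already set via bond 4)
β0 |GY1  (GY1: gyrator matches bond 1)
β5 |J1  (only one effort-in slot at J1)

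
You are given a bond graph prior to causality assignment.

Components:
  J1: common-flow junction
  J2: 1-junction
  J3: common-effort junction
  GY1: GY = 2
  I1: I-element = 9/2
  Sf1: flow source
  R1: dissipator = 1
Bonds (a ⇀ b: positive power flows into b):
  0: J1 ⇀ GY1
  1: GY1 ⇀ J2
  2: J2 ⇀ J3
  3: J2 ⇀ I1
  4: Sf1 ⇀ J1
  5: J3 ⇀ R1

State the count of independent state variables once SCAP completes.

1  (I1 all integral)

β4 stroke at Sf1  (Sf1: flow source, stroke at near end)
β0 stroke at J1  (common-f at J1 fixed by 4)
β1 stroke at J2  (GY GY1: same side as bond 0)
β3 stroke at I1  (I1 outputs flow p/I1)
β2 stroke at J2  (J2: bond 3 brought flow, rest push out)
β5 stroke at J3  (J3 needs exactly one e-in)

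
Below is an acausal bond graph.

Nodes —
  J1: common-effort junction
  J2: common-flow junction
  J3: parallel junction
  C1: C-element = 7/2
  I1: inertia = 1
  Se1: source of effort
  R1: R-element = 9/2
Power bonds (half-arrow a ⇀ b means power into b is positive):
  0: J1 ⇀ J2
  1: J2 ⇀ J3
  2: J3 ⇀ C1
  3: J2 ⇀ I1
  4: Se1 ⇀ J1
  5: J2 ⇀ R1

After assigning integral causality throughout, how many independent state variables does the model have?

b4 stroke at J1  (Se1 fixes effort; stroke away)
b0 stroke at J2  (J1: bond 4 brought effort, rest push out)
b2 stroke at J3  (C1 outputs effort q/C1)
b1 stroke at J2  (J3: bond 2 brought effort, rest push out)
b3 stroke at I1  (I1 outputs flow p/I1)
b5 stroke at J2  (common-f at J2 fixed by 3)

2  (C1, I1 all integral)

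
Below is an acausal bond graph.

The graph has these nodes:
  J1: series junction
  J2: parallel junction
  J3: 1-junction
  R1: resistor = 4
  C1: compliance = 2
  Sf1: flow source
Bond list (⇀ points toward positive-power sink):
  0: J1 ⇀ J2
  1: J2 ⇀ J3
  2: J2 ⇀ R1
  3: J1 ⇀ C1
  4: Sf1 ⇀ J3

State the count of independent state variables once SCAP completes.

bond 4 stroke→Sf1  (Sf1 (Sf) sets flow on bond)
bond 1 stroke→J3  (1-jn J3 has f-setter on 4)
bond 3 stroke→J1  (prefer integral on C1)
bond 0 stroke→J2  (J1 needs exactly one f-in)
bond 2 stroke→R1  (J2 effort already set via bond 0)

1  (C1 all integral)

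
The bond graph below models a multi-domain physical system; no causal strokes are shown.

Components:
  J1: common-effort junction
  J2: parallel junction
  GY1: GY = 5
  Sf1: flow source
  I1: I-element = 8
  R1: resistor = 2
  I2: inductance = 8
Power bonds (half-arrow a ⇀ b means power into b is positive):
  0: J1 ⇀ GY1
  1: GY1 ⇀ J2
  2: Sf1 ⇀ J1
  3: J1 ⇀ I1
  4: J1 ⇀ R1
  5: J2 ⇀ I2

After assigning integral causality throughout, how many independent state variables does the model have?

β2 |Sf1  (Sf1 fixes flow; stroke at Sf1)
β3 |I1  (I1: I, integral causality)
β5 |I2  (I2: I, integral causality)
β1 |J2  (only one effort-in slot at J2)
β0 |J1  (GY GY1: same side as bond 1)
β4 |R1  (J1: bond 0 brought effort, rest push out)

2  (I1, I2 all integral)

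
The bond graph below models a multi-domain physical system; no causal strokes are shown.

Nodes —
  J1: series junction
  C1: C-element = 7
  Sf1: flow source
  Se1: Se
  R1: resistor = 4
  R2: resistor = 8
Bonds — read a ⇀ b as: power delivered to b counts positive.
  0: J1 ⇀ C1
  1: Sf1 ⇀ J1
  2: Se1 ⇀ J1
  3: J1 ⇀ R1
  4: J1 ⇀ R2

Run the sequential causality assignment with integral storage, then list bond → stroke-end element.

β1 →Sf1  (source Sf1 imposes f)
β2 →J1  (Se1 (Se) sets effort on bond)
β0 →J1  (J1: bond 1 brought flow, rest push out)
β3 →J1  (J1: bond 1 brought flow, rest push out)
β4 →J1  (J1: bond 1 brought flow, rest push out)

b0 stroke at J1
b1 stroke at Sf1
b2 stroke at J1
b3 stroke at J1
b4 stroke at J1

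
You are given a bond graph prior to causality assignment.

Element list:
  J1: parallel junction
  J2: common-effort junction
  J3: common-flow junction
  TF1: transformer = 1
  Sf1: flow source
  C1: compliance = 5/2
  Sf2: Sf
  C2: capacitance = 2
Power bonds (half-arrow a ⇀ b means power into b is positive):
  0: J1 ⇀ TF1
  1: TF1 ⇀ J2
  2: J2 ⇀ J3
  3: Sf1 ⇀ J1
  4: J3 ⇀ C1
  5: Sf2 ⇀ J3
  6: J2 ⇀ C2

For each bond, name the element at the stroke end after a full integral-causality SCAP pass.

#0 |J1
#1 |TF1
#2 |J3
#3 |Sf1
#4 |J3
#5 |Sf2
#6 |J2

β3 stroke at Sf1  (Sf1: flow source, stroke at near end)
β5 stroke at Sf2  (Sf2 fixes flow; stroke at Sf2)
β0 stroke at J1  (J1 needs exactly one e-in)
β2 stroke at J3  (1-jn J3 has f-setter on 5)
β4 stroke at J3  (common-f at J3 fixed by 5)
β1 stroke at TF1  (TF1: transformer flips bond 0)
β6 stroke at J2  (closing 0-jn rule on J2)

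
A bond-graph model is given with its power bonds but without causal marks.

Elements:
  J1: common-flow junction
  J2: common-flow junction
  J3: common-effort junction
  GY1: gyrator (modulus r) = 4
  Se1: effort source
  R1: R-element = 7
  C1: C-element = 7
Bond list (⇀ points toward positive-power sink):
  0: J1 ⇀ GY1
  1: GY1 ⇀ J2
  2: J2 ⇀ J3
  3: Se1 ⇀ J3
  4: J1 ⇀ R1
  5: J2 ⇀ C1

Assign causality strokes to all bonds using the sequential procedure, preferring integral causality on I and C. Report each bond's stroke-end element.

β3 |J3  (Se1 (Se) sets effort on bond)
β2 |J2  (common-e at J3 fixed by 3)
β5 |J2  (C1 outputs effort q/C1)
β1 |GY1  (only one flow-in slot at J2)
β0 |GY1  (through GY1, causality inverts; strokes same side of GY1)
β4 |J1  (J1 flow already set via bond 0)

#0 →GY1
#1 →GY1
#2 →J2
#3 →J3
#4 →J1
#5 →J2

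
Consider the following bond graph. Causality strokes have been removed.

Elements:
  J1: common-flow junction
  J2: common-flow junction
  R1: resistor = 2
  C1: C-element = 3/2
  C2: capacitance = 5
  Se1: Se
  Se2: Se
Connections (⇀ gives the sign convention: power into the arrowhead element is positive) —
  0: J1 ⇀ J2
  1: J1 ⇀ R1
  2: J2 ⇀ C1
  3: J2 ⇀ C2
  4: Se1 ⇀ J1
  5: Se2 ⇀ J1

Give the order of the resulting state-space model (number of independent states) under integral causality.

β4 →J1  (Se1 (Se) sets effort on bond)
β5 →J1  (Se2: effort source, stroke at far end)
β2 →J2  (C1 outputs effort q/C1)
β3 →J2  (C2: C, integral causality)
β0 →J1  (only one flow-in slot at J2)
β1 →R1  (J1 needs exactly one f-in)

2  (C1, C2 all integral)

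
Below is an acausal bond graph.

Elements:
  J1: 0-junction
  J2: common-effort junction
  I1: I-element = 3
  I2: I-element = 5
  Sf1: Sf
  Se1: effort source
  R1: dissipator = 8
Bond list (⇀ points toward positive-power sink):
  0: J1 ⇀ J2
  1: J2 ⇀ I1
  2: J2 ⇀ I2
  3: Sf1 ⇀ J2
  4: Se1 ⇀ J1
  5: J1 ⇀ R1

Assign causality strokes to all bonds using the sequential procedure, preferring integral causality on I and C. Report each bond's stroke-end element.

bond 3 stroke at Sf1  (Sf1: flow source, stroke at near end)
bond 4 stroke at J1  (Se1 fixes effort; stroke away)
bond 0 stroke at J2  (J1: bond 4 brought effort, rest push out)
bond 5 stroke at R1  (0-jn J1 has e-setter on 4)
bond 1 stroke at I1  (0-jn J2 has e-setter on 0)
bond 2 stroke at I2  (0-jn J2 has e-setter on 0)

b0 stroke at J2
b1 stroke at I1
b2 stroke at I2
b3 stroke at Sf1
b4 stroke at J1
b5 stroke at R1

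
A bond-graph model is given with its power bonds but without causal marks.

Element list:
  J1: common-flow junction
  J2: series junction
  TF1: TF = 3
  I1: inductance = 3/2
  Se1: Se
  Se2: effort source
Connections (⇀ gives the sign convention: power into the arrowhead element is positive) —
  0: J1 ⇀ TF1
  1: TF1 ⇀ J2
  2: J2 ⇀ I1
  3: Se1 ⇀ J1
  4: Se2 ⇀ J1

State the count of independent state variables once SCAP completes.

1  (I1 all integral)

β3 →J1  (Se1 (Se) sets effort on bond)
β4 →J1  (source Se2 imposes e)
β0 →TF1  (J1 needs exactly one f-in)
β1 →J2  (through TF1, causality passes straight; one stroke at TF1)
β2 →I1  (J2: last free bond brings flow in)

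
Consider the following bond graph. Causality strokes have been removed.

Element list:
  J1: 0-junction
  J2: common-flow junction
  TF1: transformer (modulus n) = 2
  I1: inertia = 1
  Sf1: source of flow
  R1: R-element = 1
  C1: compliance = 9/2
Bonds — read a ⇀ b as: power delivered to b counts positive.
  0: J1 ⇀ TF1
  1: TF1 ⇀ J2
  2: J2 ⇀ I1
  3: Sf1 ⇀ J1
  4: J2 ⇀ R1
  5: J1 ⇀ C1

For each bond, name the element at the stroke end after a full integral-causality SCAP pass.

β3 →Sf1  (Sf1 fixes flow; stroke at Sf1)
β2 →I1  (I1: I, integral causality)
β1 →J2  (1-jn J2 has f-setter on 2)
β4 →J2  (1-jn J2 has f-setter on 2)
β0 →TF1  (through TF1, causality passes straight; one stroke at TF1)
β5 →J1  (J1 needs exactly one e-in)

β0 stroke at TF1
β1 stroke at J2
β2 stroke at I1
β3 stroke at Sf1
β4 stroke at J2
β5 stroke at J1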